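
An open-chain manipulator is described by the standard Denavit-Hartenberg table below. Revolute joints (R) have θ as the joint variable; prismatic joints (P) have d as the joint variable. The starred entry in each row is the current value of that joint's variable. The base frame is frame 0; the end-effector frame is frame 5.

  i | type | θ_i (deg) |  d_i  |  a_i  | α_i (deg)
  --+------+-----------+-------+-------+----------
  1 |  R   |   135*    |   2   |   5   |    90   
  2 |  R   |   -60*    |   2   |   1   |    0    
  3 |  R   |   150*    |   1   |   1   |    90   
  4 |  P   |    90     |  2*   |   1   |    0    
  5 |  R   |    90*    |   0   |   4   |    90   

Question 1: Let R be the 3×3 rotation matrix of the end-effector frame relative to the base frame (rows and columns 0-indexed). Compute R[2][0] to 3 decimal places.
End-effector x-axis (col 0 of R) = (0.0000,0.0000,-1.0000)
R[2][0] = -1.0000

-1.000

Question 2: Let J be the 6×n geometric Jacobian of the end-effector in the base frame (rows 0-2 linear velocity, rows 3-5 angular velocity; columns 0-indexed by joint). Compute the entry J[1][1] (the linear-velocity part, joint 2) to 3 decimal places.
axis z_1 = (0.7071,0.7071,0.0000); lever o_n−o_1 = (1.0607,4.5962,-3.8660)
cross product → J_v[:, 1] = (-2.7337,2.7337,2.5000)
J_ω[:, 1] = z_1
entry J[1][1] = 2.7337

2.734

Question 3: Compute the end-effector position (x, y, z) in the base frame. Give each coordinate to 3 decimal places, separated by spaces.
-2.475 8.132 -1.866

after link 1: o_1 = (-3.5355, 3.5355, 2.0000)
after link 2: o_2 = (-2.4749, 5.3033, 1.1340)
after link 3: o_3 = (-1.7678, 6.0104, 2.1340)
after link 4: o_4 = (-2.4749, 8.1317, 2.1340)
after link 5: o_5 = (-2.4749, 8.1317, -1.8660)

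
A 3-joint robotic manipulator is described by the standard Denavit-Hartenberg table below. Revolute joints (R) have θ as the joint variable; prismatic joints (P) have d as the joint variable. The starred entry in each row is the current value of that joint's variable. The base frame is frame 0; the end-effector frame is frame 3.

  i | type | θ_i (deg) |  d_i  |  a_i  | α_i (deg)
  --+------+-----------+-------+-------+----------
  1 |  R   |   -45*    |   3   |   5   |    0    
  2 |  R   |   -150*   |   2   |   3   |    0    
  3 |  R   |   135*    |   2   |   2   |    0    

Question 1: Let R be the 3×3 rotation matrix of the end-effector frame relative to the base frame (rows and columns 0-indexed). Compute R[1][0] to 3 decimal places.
End-effector x-axis (col 0 of R) = (0.5000,-0.8660,0.0000)
R[1][0] = -0.8660

-0.866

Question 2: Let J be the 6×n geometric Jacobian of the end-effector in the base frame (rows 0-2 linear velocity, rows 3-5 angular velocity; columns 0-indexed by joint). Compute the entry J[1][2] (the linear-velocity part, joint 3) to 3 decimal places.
1.000

axis z_2 = (0.0000,0.0000,1.0000); lever o_n−o_2 = (1.0000,-1.7321,2.0000)
cross product → J_v[:, 2] = (1.7321,1.0000,-0.0000)
J_ω[:, 2] = z_2
entry J[1][2] = 1.0000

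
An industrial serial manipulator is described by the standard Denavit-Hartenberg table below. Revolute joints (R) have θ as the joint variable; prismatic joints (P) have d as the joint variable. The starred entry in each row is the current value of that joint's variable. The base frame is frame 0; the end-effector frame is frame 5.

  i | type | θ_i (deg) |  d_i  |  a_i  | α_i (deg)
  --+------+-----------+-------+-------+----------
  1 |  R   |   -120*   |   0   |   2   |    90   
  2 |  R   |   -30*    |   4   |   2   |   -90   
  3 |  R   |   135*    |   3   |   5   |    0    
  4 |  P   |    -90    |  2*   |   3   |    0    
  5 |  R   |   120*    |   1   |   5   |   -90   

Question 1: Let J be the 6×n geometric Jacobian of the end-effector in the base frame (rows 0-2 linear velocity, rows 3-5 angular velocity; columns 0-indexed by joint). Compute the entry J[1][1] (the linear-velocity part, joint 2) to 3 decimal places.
axis z_1 = (-0.8660,0.5000,0.0000); lever o_n−o_1 = (2.8932,-0.8907,7.3181)
cross product → J_v[:, 1] = (3.6590,6.3376,-0.6753)
J_ω[:, 1] = z_1
entry J[1][1] = 6.3376

6.338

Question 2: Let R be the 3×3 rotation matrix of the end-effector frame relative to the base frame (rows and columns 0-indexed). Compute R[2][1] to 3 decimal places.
-0.866

End-effector y-axis (col 1 of R) = (0.2500,0.4330,-0.8660)
R[2][1] = -0.8660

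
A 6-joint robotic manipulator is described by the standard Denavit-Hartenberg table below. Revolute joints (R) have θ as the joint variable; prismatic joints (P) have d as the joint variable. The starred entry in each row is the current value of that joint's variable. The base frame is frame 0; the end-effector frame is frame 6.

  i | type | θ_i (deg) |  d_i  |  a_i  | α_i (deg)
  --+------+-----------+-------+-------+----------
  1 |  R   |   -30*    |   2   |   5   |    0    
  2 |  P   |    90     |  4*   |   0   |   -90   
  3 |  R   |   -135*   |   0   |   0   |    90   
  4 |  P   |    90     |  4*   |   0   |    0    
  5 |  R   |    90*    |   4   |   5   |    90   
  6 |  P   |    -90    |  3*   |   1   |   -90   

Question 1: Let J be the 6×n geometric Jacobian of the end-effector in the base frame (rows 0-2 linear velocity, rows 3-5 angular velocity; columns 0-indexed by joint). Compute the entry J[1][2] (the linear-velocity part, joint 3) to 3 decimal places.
-7.348

axis z_2 = (-0.8660,0.5000,0.0000); lever o_n−o_2 = (-3.3052,0.2753,-8.4853)
cross product → J_v[:, 2] = (-4.2426,-7.3485,1.4142)
J_ω[:, 2] = z_2
entry J[1][2] = -7.3485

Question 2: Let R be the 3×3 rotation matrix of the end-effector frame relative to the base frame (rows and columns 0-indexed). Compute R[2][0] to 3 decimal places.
End-effector x-axis (col 0 of R) = (0.3536,0.6124,0.7071)
R[2][0] = 0.7071

0.707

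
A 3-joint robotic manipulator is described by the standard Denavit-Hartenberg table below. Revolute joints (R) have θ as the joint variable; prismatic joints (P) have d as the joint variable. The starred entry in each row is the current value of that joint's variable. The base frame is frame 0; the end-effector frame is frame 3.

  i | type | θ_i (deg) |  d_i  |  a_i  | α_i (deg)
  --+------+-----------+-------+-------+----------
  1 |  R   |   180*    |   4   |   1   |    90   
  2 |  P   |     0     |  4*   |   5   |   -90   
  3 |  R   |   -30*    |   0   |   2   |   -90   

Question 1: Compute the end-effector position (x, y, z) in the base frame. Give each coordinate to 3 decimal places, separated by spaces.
-7.732 5.000 4.000

after link 1: o_1 = (-1.0000, 0.0000, 4.0000)
after link 2: o_2 = (-6.0000, 4.0000, 4.0000)
after link 3: o_3 = (-7.7321, 5.0000, 4.0000)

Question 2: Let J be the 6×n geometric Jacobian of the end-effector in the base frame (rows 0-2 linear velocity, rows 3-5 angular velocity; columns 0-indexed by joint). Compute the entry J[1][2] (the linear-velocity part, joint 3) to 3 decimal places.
-1.732

axis z_2 = (0.0000,0.0000,1.0000); lever o_n−o_2 = (-1.7321,1.0000,0.0000)
cross product → J_v[:, 2] = (-1.0000,-1.7321,0.0000)
J_ω[:, 2] = z_2
entry J[1][2] = -1.7321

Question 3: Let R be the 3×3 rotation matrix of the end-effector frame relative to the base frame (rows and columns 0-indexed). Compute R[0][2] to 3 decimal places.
-0.500

End-effector z-axis (col 2 of R) = (-0.5000,-0.8660,0.0000)
R[0][2] = -0.5000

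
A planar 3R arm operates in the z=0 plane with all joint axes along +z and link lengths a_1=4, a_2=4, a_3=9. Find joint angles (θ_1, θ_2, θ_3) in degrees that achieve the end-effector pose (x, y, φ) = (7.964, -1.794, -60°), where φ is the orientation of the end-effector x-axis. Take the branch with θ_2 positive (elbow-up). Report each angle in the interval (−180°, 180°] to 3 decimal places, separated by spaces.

wrist centre = target − a_3·(cos φ, sin φ) = (3.4640, 6.0002)
cos θ_2 = (48.0020−4²−4²)/(2·4·4) = 0.5001; θ_2 = 59.9958° (elbow-up)
β = atan2(6.0002,3.4640) = 60.0017°; ψ = atan2(3.4640,6.0003) = 29.9979°
θ_1 = β − ψ = 30.0038°
θ_3 = φ − θ_1 − θ_2 = -149.9996° (wrapped to (-180°,180°])

30.004 59.996 -150.000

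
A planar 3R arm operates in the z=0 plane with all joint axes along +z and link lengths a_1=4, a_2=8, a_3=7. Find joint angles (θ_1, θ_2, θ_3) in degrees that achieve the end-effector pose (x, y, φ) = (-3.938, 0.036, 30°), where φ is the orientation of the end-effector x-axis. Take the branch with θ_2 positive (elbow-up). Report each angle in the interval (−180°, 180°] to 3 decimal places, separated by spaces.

158.214 59.997 171.788

wrist centre = target − a_3·(cos φ, sin φ) = (-10.0002, -3.4640)
cos θ_2 = (112.0029−4²−8²)/(2·4·8) = 0.5000; θ_2 = 59.9971° (elbow-up)
β = atan2(-3.4640,-10.0002) = -160.8942°; ψ = atan2(6.9280,8.0004) = 40.8913°
θ_1 = β − ψ = -201.7855°
θ_3 = φ − θ_1 − θ_2 = 171.7885° (wrapped to (-180°,180°])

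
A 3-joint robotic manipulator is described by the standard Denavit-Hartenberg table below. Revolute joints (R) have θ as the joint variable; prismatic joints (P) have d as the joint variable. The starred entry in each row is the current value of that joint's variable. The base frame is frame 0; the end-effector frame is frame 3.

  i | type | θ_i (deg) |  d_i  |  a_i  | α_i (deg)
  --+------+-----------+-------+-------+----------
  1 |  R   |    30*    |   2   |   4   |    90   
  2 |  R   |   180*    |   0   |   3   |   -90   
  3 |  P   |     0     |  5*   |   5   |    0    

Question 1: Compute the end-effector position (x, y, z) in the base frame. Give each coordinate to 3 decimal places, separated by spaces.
after link 1: o_1 = (3.4641, 2.0000, 2.0000)
after link 2: o_2 = (0.8660, 0.5000, 2.0000)
after link 3: o_3 = (-3.4641, -2.0000, -3.0000)

-3.464 -2.000 -3.000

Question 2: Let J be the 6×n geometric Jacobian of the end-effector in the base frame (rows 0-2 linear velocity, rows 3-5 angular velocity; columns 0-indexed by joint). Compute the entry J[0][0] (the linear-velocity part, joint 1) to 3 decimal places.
2.000

axis z_0 = ẑ; lever o_n−o_0 = (-3.4641,-2.0000,-3.0000)
cross product → J_v[:, 0] = (2.0000,-3.4641,0.0000)
J_ω[:, 0] = z_0
entry J[0][0] = 2.0000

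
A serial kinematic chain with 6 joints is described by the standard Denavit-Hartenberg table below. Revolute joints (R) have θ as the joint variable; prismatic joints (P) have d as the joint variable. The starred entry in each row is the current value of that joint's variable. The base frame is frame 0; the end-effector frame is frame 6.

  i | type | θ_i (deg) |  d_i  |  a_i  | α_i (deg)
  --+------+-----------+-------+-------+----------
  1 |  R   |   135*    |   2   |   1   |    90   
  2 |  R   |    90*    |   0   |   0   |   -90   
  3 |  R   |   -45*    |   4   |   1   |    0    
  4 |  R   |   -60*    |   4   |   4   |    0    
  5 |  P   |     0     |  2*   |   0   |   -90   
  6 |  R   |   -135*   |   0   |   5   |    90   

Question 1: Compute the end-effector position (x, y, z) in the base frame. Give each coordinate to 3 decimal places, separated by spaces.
after link 1: o_1 = (-0.7071, 0.7071, 2.0000)
after link 2: o_2 = (-0.7071, 0.7071, 2.0000)
after link 3: o_3 = (2.6213, -1.6213, 2.7071)
after link 4: o_4 = (8.1818, -1.7177, 1.6718)
after link 5: o_5 = (9.5960, -3.1319, 1.6718)
after link 6: o_6 = (9.6812, -8.0467, 2.5869)

9.681 -8.047 2.587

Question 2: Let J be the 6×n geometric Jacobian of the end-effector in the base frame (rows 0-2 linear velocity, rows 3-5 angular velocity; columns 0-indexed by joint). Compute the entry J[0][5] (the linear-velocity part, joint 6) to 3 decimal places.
4.915

axis z_5 = (0.1830,0.1830,0.9659); lever o_n−o_5 = (0.0852,-4.9148,0.9151)
cross product → J_v[:, 5] = (4.9148,-0.0852,-0.9151)
J_ω[:, 5] = z_5
entry J[0][5] = 4.9148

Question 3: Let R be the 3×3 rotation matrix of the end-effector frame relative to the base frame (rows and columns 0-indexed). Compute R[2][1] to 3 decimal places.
0.966

End-effector y-axis (col 1 of R) = (0.1830,0.1830,0.9659)
R[2][1] = 0.9659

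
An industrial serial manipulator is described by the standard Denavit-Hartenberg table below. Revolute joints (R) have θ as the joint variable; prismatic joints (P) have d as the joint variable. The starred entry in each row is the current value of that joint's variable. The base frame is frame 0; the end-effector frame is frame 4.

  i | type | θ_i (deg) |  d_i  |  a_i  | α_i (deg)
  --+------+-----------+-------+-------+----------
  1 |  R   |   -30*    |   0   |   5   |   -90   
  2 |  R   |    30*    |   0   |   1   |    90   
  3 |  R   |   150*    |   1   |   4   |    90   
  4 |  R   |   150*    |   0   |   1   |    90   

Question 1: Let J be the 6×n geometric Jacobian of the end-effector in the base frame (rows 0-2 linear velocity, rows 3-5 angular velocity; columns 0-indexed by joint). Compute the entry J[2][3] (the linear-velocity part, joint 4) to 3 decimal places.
-0.967

axis z_3 = (0.8080,0.5335,-0.2500); lever o_n−o_3 = (0.5625,-0.8248,0.0580)
cross product → J_v[:, 3] = (-0.1752,-0.1875,-0.9665)
J_ω[:, 3] = z_3
entry J[2][3] = -0.9665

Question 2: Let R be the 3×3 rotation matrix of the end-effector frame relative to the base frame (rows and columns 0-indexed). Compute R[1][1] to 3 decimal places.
End-effector y-axis (col 1 of R) = (0.8080,0.5335,-0.2500)
R[1][1] = 0.5335

0.533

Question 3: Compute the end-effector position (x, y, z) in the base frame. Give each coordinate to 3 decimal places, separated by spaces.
after link 1: o_1 = (4.3301, -2.5000, 0.0000)
after link 2: o_2 = (5.0801, -2.9330, -0.5000)
after link 3: o_3 = (3.9151, 0.0490, 2.0981)
after link 4: o_4 = (4.4776, -0.7757, 2.1561)

4.478 -0.776 2.156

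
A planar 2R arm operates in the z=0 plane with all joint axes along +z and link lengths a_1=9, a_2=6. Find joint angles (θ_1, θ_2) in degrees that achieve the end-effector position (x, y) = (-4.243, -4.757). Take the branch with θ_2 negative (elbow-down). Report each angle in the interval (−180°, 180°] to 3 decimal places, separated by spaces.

-90.005 -135.000

cos θ_2 = (40.6321−9²−6²)/(2·9·6) = -0.7071; θ_2 = -135.0003° (elbow-down)
β = atan2(-4.7570,-4.2430) = -131.7313°; ψ = atan2(-4.2426,4.7573) = -41.7268°
θ_1 = β − ψ = -90.0046°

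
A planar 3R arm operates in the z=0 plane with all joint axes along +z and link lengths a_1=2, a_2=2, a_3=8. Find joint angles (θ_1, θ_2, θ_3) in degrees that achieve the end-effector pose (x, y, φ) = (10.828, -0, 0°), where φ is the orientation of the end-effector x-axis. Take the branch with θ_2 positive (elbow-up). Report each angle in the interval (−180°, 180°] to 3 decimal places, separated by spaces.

wrist centre = target − a_3·(cos φ, sin φ) = (2.8280, -0.0000)
cos θ_2 = (7.9976−2²−2²)/(2·2·2) = -0.0003; θ_2 = 90.0173° (elbow-up)
β = atan2(-0.0000,2.8280) = -0.0000°; ψ = atan2(2.0000,1.9994) = 45.0087°
θ_1 = β − ψ = -45.0087°
θ_3 = φ − θ_1 − θ_2 = -45.0087° (wrapped to (-180°,180°])

-45.009 90.017 -45.009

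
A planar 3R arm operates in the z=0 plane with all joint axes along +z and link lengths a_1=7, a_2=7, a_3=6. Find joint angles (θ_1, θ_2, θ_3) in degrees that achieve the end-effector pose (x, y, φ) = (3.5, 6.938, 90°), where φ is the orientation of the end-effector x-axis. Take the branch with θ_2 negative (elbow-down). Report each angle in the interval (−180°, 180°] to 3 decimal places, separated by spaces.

90.003 -150.000 149.997

wrist centre = target − a_3·(cos φ, sin φ) = (3.5000, 0.9380)
cos θ_2 = (13.1298−7²−7²)/(2·7·7) = -0.8660; θ_2 = -149.9996° (elbow-down)
β = atan2(0.9380,3.5000) = 15.0027°; ψ = atan2(-3.5000,0.9378) = -74.9998°
θ_1 = β − ψ = 90.0025°
θ_3 = φ − θ_1 − θ_2 = 149.9971° (wrapped to (-180°,180°])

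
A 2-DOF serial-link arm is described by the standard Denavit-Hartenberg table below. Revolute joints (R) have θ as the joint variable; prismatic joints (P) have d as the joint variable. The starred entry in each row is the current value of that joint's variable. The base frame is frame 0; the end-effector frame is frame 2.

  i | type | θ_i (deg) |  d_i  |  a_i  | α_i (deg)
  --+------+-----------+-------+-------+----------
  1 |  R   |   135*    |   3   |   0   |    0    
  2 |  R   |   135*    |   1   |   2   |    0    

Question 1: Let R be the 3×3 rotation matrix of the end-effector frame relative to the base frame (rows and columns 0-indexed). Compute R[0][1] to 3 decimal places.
1.000

End-effector y-axis (col 1 of R) = (1.0000,-0.0000,0.0000)
R[0][1] = 1.0000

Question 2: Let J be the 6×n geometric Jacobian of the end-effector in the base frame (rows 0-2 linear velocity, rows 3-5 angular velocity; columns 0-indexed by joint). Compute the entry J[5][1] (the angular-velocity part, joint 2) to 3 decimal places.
1.000

axis z_1 = (0.0000,0.0000,1.0000); lever o_n−o_1 = (-0.0000,-2.0000,1.0000)
cross product → J_v[:, 1] = (2.0000,-0.0000,0.0000)
J_ω[:, 1] = z_1
entry J[5][1] = 1.0000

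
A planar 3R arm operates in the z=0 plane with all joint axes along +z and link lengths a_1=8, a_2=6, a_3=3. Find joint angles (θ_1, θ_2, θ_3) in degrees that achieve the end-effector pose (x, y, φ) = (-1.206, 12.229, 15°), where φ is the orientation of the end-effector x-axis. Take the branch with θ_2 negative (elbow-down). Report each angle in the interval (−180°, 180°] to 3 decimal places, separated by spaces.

134.999 -59.999 -60.000

wrist centre = target − a_3·(cos φ, sin φ) = (-4.1038, 11.4525)
cos θ_2 = (148.0017−8²−6²)/(2·8·6) = 0.5000; θ_2 = -59.9988° (elbow-down)
β = atan2(11.4525,-4.1038) = 109.7141°; ψ = atan2(-5.1961,11.0001) = -25.2845°
θ_1 = β − ψ = 134.9986°
θ_3 = φ − θ_1 − θ_2 = -59.9998° (wrapped to (-180°,180°])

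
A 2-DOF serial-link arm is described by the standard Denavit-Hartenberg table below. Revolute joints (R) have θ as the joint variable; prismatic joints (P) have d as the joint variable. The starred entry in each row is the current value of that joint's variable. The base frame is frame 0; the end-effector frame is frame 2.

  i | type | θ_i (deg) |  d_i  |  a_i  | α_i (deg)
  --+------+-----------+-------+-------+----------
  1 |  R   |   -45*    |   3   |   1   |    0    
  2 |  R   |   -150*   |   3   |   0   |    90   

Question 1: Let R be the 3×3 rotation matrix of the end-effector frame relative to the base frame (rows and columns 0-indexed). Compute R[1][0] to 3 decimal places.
0.259

End-effector x-axis (col 0 of R) = (-0.9659,0.2588,0.0000)
R[1][0] = 0.2588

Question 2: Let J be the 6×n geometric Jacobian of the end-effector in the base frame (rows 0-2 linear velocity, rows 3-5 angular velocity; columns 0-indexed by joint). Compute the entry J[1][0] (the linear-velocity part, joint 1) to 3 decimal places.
0.707

axis z_0 = ẑ; lever o_n−o_0 = (0.7071,-0.7071,6.0000)
cross product → J_v[:, 0] = (0.7071,0.7071,-0.0000)
J_ω[:, 0] = z_0
entry J[1][0] = 0.7071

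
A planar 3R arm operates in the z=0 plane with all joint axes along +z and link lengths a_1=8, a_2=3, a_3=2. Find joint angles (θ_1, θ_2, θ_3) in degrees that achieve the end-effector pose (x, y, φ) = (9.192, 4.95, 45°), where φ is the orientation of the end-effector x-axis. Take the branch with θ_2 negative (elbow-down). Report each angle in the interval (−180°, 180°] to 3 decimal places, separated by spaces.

45.003 -90.005 90.002

wrist centre = target − a_3·(cos φ, sin φ) = (7.7778, 3.5358)
cos θ_2 = (72.9957−8²−3²)/(2·8·3) = -0.0001; θ_2 = -90.0051° (elbow-down)
β = atan2(3.5358,7.7778) = 24.4466°; ψ = atan2(-3.0000,7.9997) = -20.5567°
θ_1 = β − ψ = 45.0032°
θ_3 = φ − θ_1 − θ_2 = 90.0018° (wrapped to (-180°,180°])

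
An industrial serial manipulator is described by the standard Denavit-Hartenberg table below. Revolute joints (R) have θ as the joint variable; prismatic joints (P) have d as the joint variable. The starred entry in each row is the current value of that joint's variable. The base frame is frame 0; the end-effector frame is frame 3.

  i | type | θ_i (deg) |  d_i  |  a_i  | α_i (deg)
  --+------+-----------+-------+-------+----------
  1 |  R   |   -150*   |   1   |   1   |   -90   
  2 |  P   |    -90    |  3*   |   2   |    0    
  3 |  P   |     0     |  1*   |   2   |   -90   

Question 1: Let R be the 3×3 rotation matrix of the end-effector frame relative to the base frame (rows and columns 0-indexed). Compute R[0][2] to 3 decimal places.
End-effector z-axis (col 2 of R) = (-0.8660,-0.5000,-0.0000)
R[0][2] = -0.8660

-0.866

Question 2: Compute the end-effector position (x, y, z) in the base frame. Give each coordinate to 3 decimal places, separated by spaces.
1.134 -3.964 5.000

after link 1: o_1 = (-0.8660, -0.5000, 1.0000)
after link 2: o_2 = (0.6340, -3.0981, 3.0000)
after link 3: o_3 = (1.1340, -3.9641, 5.0000)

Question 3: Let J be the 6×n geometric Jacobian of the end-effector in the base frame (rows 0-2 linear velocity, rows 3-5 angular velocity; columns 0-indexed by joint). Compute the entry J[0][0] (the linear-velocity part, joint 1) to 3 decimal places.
axis z_0 = ẑ; lever o_n−o_0 = (1.1340,-3.9641,5.0000)
cross product → J_v[:, 0] = (3.9641,1.1340,-0.0000)
J_ω[:, 0] = z_0
entry J[0][0] = 3.9641

3.964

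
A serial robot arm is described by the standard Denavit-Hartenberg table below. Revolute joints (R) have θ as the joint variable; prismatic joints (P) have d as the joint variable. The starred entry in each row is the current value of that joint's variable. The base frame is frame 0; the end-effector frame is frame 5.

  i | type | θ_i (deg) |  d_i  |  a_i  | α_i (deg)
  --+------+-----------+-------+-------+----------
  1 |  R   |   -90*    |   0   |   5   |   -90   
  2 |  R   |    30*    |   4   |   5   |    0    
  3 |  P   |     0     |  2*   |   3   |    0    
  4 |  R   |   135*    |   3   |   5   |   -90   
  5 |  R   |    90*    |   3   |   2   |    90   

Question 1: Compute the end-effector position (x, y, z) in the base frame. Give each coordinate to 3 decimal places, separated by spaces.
7.000 -6.322 -2.396

after link 1: o_1 = (0.0000, -5.0000, 0.0000)
after link 2: o_2 = (4.0000, -9.3301, -2.5000)
after link 3: o_3 = (6.0000, -11.9282, -4.0000)
after link 4: o_4 = (9.0000, -7.0986, -5.2941)
after link 5: o_5 = (7.0000, -6.3221, -2.3963)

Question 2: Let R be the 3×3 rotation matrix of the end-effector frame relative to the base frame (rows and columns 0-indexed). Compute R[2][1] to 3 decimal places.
End-effector y-axis (col 1 of R) = (-0.0000,0.2588,0.9659)
R[2][1] = 0.9659

0.966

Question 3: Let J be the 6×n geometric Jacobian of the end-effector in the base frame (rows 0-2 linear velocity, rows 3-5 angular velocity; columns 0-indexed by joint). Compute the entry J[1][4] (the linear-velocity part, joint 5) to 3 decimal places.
axis z_4 = (-0.0000,0.2588,0.9659); lever o_n−o_4 = (-2.0000,0.7765,2.8978)
cross product → J_v[:, 4] = (-0.0000,-1.9319,0.5176)
J_ω[:, 4] = z_4
entry J[1][4] = -1.9319

-1.932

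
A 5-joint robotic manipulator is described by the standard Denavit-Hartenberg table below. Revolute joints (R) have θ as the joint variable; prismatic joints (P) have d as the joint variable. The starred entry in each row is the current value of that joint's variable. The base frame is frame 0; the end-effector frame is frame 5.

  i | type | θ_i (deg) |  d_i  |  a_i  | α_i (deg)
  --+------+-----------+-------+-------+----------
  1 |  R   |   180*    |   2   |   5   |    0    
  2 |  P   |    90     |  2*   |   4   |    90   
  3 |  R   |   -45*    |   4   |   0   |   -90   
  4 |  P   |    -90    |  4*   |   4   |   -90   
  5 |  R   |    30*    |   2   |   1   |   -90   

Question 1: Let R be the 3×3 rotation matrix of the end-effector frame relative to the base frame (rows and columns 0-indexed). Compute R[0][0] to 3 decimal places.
End-effector x-axis (col 0 of R) = (-0.8660,0.3536,-0.3536)
R[0][0] = -0.8660

-0.866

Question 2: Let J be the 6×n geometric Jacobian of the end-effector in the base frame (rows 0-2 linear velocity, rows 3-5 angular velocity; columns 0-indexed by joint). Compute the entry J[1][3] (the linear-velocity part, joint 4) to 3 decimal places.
-0.707

prismatic axis z_3 = (-0.0000,-0.7071,0.7071)
J_v[:, 3] = z_3; J_ω[:, 3] = (0,0,0)
entry J[1][3] = -0.7071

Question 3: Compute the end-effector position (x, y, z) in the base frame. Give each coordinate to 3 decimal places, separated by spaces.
-13.866 -7.889 5.061

after link 1: o_1 = (-5.0000, 0.0000, 2.0000)
after link 2: o_2 = (-5.0000, -4.0000, 4.0000)
after link 3: o_3 = (-9.0000, -4.0000, 4.0000)
after link 4: o_4 = (-13.0000, -6.8284, 6.8284)
after link 5: o_5 = (-13.8660, -7.8891, 5.0607)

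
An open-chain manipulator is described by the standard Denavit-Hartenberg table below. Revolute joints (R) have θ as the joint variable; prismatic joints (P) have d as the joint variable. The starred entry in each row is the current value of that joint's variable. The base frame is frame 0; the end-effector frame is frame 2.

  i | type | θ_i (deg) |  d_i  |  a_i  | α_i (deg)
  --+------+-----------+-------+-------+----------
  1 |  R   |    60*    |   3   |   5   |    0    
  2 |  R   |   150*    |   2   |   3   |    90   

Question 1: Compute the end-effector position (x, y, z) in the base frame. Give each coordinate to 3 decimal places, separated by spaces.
after link 1: o_1 = (2.5000, 4.3301, 3.0000)
after link 2: o_2 = (-0.0981, 2.8301, 5.0000)

-0.098 2.830 5.000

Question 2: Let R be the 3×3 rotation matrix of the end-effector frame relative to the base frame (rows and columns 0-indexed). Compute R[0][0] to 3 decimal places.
End-effector x-axis (col 0 of R) = (-0.8660,-0.5000,0.0000)
R[0][0] = -0.8660

-0.866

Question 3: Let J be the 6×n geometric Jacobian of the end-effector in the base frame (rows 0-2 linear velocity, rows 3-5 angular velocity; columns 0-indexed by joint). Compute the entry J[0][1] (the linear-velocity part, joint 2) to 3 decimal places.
axis z_1 = (0.0000,0.0000,1.0000); lever o_n−o_1 = (-2.5981,-1.5000,2.0000)
cross product → J_v[:, 1] = (1.5000,-2.5981,0.0000)
J_ω[:, 1] = z_1
entry J[0][1] = 1.5000

1.500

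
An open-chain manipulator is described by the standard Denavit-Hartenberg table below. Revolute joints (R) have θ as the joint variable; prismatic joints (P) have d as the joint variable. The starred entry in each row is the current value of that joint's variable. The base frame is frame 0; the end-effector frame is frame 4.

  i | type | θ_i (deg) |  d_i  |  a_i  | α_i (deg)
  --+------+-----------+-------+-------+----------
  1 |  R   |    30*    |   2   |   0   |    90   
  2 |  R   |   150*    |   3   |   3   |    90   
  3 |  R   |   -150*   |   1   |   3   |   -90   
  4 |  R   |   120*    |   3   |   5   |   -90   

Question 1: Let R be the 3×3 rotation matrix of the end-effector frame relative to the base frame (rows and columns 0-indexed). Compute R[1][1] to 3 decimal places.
-0.533

End-effector y-axis (col 1 of R) = (0.8080,-0.5335,-0.2500)
R[1][1] = -0.5335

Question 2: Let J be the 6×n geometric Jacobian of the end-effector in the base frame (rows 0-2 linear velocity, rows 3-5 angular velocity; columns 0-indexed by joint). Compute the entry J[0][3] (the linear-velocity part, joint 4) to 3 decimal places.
-0.647

axis z_3 = (-0.8080,0.5335,0.2500); lever o_n−o_3 = (-5.2978,-1.5021,-1.9175)
cross product → J_v[:, 3] = (-0.6474,-2.8738,4.0401)
J_ω[:, 3] = z_3
entry J[0][3] = -0.6474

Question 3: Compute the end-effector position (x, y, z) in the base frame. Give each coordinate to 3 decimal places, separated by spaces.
after link 1: o_1 = (0.0000, 0.0000, 2.0000)
after link 2: o_2 = (-0.7500, -3.8971, 3.5000)
after link 3: o_3 = (0.8816, -1.2231, 3.0670)
after link 4: o_4 = (-4.4163, -2.7252, 1.1495)

-4.416 -2.725 1.150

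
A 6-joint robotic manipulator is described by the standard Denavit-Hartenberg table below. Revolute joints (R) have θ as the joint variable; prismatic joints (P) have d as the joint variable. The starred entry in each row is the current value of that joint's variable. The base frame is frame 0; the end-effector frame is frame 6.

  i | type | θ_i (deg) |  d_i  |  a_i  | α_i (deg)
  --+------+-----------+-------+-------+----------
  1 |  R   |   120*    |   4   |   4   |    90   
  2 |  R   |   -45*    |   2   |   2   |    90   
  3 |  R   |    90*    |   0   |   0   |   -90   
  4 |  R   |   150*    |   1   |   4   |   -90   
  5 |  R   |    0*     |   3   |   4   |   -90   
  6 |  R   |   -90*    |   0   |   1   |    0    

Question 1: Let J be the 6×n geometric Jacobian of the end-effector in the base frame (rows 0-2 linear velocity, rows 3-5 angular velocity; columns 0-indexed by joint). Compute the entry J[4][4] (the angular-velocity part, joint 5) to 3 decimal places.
-0.780

axis z_4 = (-0.1268,-0.7803,-0.6124); lever o_n−o_4 = (-4.2144,-3.6286,-1.0353)
cross product → J_v[:, 4] = (-1.4142,2.4495,-2.8284)
J_ω[:, 4] = z_4
entry J[4][4] = -0.7803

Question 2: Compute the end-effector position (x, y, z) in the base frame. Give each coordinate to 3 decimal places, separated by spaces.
after link 1: o_1 = (-2.0000, 3.4641, 4.0000)
after link 2: o_2 = (-0.9751, 5.6888, 2.5858)
after link 3: o_3 = (-0.9751, 5.6888, 2.5858)
after link 4: o_4 = (-4.3286, 4.5692, 4.7071)
after link 5: o_5 = (-8.4162, 1.7209, 4.2842)
after link 6: o_6 = (-8.5430, 0.9405, 3.6718)

-8.543 0.941 3.672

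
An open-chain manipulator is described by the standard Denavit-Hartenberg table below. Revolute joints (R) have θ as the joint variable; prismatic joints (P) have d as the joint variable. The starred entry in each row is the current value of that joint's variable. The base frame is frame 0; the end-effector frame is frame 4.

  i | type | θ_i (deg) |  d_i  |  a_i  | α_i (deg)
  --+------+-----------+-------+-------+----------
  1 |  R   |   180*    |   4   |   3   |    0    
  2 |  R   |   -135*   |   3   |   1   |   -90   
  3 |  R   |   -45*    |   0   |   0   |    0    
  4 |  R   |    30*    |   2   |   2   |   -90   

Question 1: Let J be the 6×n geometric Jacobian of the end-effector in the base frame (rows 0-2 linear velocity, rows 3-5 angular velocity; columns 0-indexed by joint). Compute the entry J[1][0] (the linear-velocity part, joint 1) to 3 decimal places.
-2.341

axis z_0 = ẑ; lever o_n−o_0 = (-2.3411,3.4873,7.5176)
cross product → J_v[:, 0] = (-3.4873,-2.3411,0.0000)
J_ω[:, 0] = z_0
entry J[1][0] = -2.3411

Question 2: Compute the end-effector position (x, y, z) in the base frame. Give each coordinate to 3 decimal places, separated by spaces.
after link 1: o_1 = (-3.0000, 0.0000, 4.0000)
after link 2: o_2 = (-2.2929, 0.7071, 7.0000)
after link 3: o_3 = (-2.2929, 0.7071, 7.0000)
after link 4: o_4 = (-2.3411, 3.4873, 7.5176)

-2.341 3.487 7.518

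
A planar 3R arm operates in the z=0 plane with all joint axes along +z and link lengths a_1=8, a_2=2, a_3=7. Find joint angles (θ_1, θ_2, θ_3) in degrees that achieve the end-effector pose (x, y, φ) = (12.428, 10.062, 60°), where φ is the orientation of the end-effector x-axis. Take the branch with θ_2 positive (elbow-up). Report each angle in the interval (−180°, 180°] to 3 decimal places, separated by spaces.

wrist centre = target − a_3·(cos φ, sin φ) = (8.9280, 3.9998)
cos θ_2 = (95.7078−8²−2²)/(2·8·2) = 0.8659; θ_2 = 30.0181° (elbow-up)
β = atan2(3.9998,8.9280) = 24.1328°; ψ = atan2(1.0005,9.7317) = 5.8701°
θ_1 = β − ψ = 18.2627°
θ_3 = φ − θ_1 − θ_2 = 11.7192° (wrapped to (-180°,180°])

18.263 30.018 11.719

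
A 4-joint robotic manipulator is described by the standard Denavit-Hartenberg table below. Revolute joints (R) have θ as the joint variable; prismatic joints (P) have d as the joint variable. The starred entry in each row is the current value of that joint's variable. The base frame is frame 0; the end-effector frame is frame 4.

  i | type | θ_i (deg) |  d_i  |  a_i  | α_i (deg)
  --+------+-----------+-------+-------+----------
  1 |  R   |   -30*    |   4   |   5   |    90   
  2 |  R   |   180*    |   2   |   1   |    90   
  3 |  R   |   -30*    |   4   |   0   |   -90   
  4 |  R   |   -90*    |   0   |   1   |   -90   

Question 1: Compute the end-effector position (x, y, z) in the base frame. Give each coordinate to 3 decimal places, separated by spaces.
2.464 -3.732 9.000

after link 1: o_1 = (4.3301, -2.5000, 4.0000)
after link 2: o_2 = (2.4641, -3.7321, 4.0000)
after link 3: o_3 = (2.4641, -3.7321, 8.0000)
after link 4: o_4 = (2.4641, -3.7321, 9.0000)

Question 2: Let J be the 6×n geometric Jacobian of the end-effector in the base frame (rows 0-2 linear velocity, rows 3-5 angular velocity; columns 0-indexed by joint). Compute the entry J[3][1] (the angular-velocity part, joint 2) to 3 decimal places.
-0.500

axis z_1 = (-0.5000,-0.8660,0.0000); lever o_n−o_1 = (-1.8660,-1.2321,5.0000)
cross product → J_v[:, 1] = (-4.3301,2.5000,-1.0000)
J_ω[:, 1] = z_1
entry J[3][1] = -0.5000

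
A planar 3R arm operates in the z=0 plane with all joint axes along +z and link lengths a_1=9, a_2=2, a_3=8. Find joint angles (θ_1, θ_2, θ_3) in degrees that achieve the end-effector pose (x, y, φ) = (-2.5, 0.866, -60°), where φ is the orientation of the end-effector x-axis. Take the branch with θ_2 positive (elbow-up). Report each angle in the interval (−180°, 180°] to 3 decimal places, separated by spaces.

120.000 60.001 119.999

wrist centre = target − a_3·(cos φ, sin φ) = (-6.5000, 7.7942)
cos θ_2 = (102.9996−9²−2²)/(2·9·2) = 0.5000; θ_2 = 60.0007° (elbow-up)
β = atan2(7.7942,-6.5000) = 129.8265°; ψ = atan2(1.7321,10.0000) = 9.8265°
θ_1 = β − ψ = 120.0000°
θ_3 = φ − θ_1 − θ_2 = 119.9993° (wrapped to (-180°,180°])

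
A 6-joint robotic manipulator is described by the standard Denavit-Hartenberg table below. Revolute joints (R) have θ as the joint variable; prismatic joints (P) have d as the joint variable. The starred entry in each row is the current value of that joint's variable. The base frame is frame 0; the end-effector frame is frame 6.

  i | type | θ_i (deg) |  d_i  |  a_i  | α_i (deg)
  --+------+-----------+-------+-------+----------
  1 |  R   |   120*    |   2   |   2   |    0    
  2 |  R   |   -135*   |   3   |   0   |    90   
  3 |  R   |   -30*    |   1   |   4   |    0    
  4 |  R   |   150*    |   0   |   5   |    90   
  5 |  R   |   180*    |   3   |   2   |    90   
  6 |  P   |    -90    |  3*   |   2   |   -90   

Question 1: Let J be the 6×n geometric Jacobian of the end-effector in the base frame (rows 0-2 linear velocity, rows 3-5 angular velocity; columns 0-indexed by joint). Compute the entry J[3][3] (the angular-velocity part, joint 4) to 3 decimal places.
axis z_3 = (-0.2588,-0.9659,0.0000); lever o_n−o_3 = (-1.3888,-2.7337,3.0981)
cross product → J_v[:, 3] = (-2.9925,0.8018,-0.6340)
J_ω[:, 3] = z_3
entry J[3][3] = -0.2588

-0.259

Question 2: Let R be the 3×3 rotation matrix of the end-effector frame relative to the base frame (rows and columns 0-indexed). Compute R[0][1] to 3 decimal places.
0.259

End-effector y-axis (col 1 of R) = (0.2588,0.9659,-0.0000)
R[0][1] = 0.2588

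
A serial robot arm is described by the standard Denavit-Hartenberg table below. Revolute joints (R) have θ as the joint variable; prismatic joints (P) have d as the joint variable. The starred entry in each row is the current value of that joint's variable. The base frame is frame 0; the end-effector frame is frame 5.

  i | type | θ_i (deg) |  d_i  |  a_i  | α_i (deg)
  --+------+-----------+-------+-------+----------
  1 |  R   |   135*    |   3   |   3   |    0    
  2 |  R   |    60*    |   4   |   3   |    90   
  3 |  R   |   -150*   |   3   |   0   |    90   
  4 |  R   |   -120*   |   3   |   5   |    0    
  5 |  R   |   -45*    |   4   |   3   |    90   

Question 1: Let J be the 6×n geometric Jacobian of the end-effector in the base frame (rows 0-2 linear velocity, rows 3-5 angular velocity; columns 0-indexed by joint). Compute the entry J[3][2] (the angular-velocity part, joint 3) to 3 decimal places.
axis z_2 = (-0.2588,0.9659,0.0000); lever o_n−o_2 = (-0.5894,-2.3388,8.7611)
cross product → J_v[:, 2] = (8.4625,2.2675,1.1746)
J_ω[:, 2] = z_2
entry J[3][2] = -0.2588

-0.259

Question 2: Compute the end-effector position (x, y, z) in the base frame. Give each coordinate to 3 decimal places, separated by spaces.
-5.608 -0.994 15.761

after link 1: o_1 = (-2.1213, 2.1213, 3.0000)
after link 2: o_2 = (-5.0191, 1.3449, 7.0000)
after link 3: o_3 = (-5.7956, 4.2426, 7.0000)
after link 4: o_4 = (-5.3172, -0.1121, 10.8481)
after link 5: o_5 = (-5.6085, -0.9940, 15.7611)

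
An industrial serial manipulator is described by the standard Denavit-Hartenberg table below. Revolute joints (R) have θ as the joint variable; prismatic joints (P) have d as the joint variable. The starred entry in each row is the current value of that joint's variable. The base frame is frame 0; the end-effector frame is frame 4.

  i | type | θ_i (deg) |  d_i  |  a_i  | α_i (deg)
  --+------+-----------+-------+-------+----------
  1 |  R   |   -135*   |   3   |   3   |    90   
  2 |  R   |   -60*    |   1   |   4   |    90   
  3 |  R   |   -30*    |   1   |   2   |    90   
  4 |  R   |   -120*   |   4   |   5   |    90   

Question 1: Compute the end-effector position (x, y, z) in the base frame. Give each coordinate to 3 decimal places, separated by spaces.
after link 1: o_1 = (-2.1213, -2.1213, 3.0000)
after link 2: o_2 = (-4.2426, -2.8284, -0.4641)
after link 3: o_3 = (-3.5355, -3.5355, -2.4641)
after link 4: o_4 = (-3.1490, -6.2802, 3.3080)

-3.149 -6.280 3.308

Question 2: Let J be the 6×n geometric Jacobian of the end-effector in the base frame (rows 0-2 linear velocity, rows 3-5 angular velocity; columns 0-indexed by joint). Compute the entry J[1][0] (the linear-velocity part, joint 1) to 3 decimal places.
-3.149

axis z_0 = ẑ; lever o_n−o_0 = (-3.1490,-6.2802,3.3080)
cross product → J_v[:, 0] = (6.2802,-3.1490,0.0000)
J_ω[:, 0] = z_0
entry J[1][0] = -3.1490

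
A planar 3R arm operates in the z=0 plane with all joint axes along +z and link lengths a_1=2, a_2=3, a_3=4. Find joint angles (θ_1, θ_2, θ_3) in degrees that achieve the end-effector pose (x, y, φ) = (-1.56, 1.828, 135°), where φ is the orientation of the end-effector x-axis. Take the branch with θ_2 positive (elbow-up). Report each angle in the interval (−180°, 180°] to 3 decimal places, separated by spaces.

-149.973 149.980 134.992

wrist centre = target − a_3·(cos φ, sin φ) = (1.2684, -1.0004)
cos θ_2 = (2.6098−2²−3²)/(2·2·3) = -0.8659; θ_2 = 149.9803° (elbow-up)
β = atan2(-1.0004,1.2684) = -38.2634°; ψ = atan2(1.5009,-0.5976) = 111.7093°
θ_1 = β − ψ = -149.9726°
θ_3 = φ − θ_1 − θ_2 = 134.9924° (wrapped to (-180°,180°])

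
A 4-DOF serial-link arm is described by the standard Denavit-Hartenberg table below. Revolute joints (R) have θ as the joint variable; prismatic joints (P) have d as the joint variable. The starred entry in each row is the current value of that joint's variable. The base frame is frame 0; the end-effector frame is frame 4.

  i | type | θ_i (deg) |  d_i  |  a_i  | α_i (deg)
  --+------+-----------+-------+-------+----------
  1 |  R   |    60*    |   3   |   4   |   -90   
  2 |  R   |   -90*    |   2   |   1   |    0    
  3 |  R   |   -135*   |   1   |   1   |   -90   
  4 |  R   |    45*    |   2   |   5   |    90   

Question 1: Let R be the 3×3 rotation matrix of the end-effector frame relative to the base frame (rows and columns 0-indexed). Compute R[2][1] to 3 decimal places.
End-effector y-axis (col 1 of R) = (-0.3536,-0.6124,0.7071)
R[2][1] = 0.7071

0.707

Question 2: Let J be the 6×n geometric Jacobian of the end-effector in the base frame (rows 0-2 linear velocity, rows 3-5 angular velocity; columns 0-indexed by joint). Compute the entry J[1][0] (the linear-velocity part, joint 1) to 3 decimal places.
axis z_0 = ẑ; lever o_n−o_0 = (0.1531,-0.8058,2.2071)
cross product → J_v[:, 0] = (0.8058,0.1531,-0.0000)
J_ω[:, 0] = z_0
entry J[1][0] = 0.1531

0.153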